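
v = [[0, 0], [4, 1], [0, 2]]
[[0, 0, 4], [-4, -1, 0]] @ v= [[0, 8], [-4, -1]]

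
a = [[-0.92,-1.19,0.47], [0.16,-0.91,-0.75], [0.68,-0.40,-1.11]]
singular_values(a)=[1.74, 1.65, 0.0]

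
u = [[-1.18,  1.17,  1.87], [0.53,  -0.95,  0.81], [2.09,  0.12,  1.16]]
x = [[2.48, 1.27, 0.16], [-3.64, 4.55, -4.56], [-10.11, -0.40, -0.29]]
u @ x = [[-26.09,3.08,-6.07], [-3.42,-3.97,4.18], [-6.98,2.74,-0.55]]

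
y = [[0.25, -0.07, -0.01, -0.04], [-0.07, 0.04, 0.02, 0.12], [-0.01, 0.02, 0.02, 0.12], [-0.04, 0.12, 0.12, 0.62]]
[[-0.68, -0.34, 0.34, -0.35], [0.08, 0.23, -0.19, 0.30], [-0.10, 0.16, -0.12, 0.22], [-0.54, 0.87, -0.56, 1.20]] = y@[[-2.97, -1.22, 1.10, -0.37], [-0.37, -0.39, -0.53, 2.85], [-0.59, 2.26, 1.89, 0.80], [-0.88, 0.96, -1.1, 1.20]]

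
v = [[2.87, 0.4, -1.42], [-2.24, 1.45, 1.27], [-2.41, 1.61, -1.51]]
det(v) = -14.570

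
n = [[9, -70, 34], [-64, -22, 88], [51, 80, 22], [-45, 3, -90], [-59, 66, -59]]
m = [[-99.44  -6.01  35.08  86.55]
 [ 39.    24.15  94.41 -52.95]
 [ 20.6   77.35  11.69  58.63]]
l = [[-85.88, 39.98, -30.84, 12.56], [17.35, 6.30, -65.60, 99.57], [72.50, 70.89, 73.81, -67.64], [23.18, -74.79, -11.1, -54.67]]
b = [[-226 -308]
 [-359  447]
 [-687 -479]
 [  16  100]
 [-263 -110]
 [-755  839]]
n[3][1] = 3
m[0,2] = 35.08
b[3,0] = 16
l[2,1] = 70.89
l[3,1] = -74.79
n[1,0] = -64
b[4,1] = -110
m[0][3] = 86.55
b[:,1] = [-308, 447, -479, 100, -110, 839]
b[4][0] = -263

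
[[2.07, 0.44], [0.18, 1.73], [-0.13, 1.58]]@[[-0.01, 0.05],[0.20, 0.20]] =[[0.07, 0.19], [0.34, 0.36], [0.32, 0.31]]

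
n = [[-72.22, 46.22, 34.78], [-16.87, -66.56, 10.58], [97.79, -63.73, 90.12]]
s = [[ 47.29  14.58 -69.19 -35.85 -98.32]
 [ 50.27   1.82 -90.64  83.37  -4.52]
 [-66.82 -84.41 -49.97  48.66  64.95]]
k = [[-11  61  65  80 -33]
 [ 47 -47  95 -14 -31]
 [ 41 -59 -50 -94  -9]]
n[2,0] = 97.79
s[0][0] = 47.29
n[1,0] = -16.87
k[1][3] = -14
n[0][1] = 46.22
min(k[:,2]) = -50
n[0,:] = [-72.22, 46.22, 34.78]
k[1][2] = 95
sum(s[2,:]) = -87.58999999999999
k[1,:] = [47, -47, 95, -14, -31]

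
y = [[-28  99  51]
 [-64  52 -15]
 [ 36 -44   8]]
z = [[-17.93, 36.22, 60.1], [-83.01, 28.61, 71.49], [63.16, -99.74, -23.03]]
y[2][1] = -44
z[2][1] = -99.74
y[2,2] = 8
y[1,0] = -64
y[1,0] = -64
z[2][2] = -23.03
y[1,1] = 52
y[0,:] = [-28, 99, 51]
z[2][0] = 63.16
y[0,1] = 99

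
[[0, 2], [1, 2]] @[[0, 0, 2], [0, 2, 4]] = [[0, 4, 8], [0, 4, 10]]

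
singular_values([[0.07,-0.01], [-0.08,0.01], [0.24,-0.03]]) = [0.26, 0.0]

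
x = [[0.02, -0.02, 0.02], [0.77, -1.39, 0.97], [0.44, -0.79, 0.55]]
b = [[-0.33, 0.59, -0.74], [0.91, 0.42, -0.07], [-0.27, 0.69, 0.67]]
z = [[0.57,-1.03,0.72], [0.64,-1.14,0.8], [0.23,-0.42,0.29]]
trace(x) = -0.82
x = b @ z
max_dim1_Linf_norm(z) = 1.14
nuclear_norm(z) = 2.15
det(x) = 0.00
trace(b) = 0.76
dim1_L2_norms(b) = [1.0, 1.0, 1.0]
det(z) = -0.00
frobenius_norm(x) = 2.14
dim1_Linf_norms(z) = [1.03, 1.14, 0.42]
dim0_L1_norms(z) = [1.44, 2.59, 1.81]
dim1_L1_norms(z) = [2.32, 2.58, 0.94]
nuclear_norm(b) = 3.01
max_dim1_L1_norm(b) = 1.66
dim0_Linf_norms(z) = [0.64, 1.14, 0.8]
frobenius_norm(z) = 2.14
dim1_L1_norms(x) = [0.06, 3.13, 1.78]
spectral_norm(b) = 1.01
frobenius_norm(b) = 1.74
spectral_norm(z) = 2.14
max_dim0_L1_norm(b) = 1.7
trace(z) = -0.28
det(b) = -1.01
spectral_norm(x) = 2.14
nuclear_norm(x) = 2.15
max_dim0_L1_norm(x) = 2.2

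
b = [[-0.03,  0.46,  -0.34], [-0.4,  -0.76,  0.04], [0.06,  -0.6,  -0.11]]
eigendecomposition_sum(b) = [[0.04-0.00j, 0.07-0.00j, 0.02+0.00j], [-0.32+0.00j, -0.53+0.00j, (-0.16-0j)], [(-0.35+0j), -0.58+0.00j, (-0.18-0j)]] + [[(-0.04+0.23j),(0.19+0.08j),-0.18-0.05j], [(-0.04-0.12j),(-0.12+0.01j),0.10-0.02j], [0.21-0.06j,(-0.01-0.2j),(0.03+0.17j)]] + [[-0.04-0.23j, 0.19-0.08j, -0.18+0.05j], [-0.04+0.12j, -0.12-0.01j, 0.10+0.02j], [0.21+0.06j, -0.01+0.20j, 0.03-0.17j]]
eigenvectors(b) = [[-0.09+0.00j, -0.68+0.00j, (-0.68-0j)],[(0.67+0j), 0.33-0.17j, (0.33+0.17j)],[(0.74+0j), (0.27+0.58j), 0.27-0.58j]]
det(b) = -0.12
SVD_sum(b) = [[0.11, 0.46, -0.05], [-0.19, -0.80, 0.09], [-0.13, -0.54, 0.06]] + [[-0.18, 0.01, -0.26],[-0.09, 0.01, -0.13],[-0.02, 0.00, -0.03]] + [[0.04, -0.01, -0.03], [-0.12, 0.04, 0.08], [0.21, -0.07, -0.14]]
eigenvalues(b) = [(-0.66+0j), (-0.12+0.41j), (-0.12-0.41j)]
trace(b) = -0.90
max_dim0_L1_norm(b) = 1.82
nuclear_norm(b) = 1.77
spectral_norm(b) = 1.11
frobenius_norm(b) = 1.20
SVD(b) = [[0.43, -0.89, -0.16],[-0.75, -0.45, 0.48],[-0.50, -0.09, -0.86]] @ diag([1.1064236557611336, 0.3564906484531848, 0.3028879521169435]) @ [[0.23,0.97,-0.11], [0.56,-0.04,0.82], [-0.79,0.25,0.55]]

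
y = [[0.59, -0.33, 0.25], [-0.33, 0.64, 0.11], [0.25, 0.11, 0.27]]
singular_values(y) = [0.96, 0.53, 0.01]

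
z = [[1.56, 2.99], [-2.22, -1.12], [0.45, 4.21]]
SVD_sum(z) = [[1.19, 3.13], [-0.65, -1.72], [1.46, 3.83]] + [[0.37, -0.14],[-1.57, 0.60],[-1.01, 0.38]]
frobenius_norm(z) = 5.96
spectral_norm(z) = 5.60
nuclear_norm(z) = 7.63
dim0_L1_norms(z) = [4.23, 8.32]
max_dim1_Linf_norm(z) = 4.21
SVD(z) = [[-0.60, 0.19], [0.33, -0.83], [-0.73, -0.53]] @ diag([5.599762696511946, 2.0311961359635533]) @ [[-0.36,-0.93], [0.93,-0.36]]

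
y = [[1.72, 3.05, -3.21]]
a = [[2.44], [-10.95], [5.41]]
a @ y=[[4.2, 7.44, -7.83], [-18.83, -33.40, 35.15], [9.31, 16.50, -17.37]]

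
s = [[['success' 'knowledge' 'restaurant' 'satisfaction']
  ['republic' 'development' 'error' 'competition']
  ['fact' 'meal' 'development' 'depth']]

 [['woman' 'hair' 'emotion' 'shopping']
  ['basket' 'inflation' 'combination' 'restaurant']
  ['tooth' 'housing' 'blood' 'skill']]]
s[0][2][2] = 'development'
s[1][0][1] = 'hair'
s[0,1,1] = 'development'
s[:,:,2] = [['restaurant', 'error', 'development'], ['emotion', 'combination', 'blood']]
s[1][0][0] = 'woman'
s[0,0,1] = 'knowledge'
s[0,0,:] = ['success', 'knowledge', 'restaurant', 'satisfaction']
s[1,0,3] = 'shopping'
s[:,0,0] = ['success', 'woman']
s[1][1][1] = 'inflation'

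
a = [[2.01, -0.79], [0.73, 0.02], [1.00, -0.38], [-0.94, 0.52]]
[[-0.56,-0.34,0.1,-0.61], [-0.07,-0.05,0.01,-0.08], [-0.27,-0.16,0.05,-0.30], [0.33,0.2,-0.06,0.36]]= a@[[-0.11, -0.07, 0.02, -0.12],[0.43, 0.25, -0.07, 0.47]]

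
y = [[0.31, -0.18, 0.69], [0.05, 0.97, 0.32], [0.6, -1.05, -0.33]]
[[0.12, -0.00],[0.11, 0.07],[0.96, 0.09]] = y @ [[1.66,0.25], [0.20,0.09], [-0.52,-0.09]]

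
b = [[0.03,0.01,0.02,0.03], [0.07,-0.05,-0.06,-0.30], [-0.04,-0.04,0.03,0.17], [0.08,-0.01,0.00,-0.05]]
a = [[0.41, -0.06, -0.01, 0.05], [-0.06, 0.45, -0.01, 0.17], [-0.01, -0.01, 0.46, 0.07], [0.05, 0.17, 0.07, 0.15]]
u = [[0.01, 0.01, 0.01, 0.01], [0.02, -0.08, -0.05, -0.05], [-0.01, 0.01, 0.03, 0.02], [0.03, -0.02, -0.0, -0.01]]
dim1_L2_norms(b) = [0.05, 0.32, 0.18, 0.09]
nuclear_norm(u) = 0.17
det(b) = -0.00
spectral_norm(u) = 0.12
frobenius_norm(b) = 0.38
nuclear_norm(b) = 0.51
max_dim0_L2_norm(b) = 0.35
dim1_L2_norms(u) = [0.02, 0.11, 0.04, 0.04]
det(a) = 0.00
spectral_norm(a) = 0.54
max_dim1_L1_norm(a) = 0.69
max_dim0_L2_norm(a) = 0.48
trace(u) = -0.05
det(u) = 0.00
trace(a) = 1.47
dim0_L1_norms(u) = [0.07, 0.12, 0.09, 0.09]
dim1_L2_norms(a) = [0.42, 0.48, 0.47, 0.24]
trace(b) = -0.04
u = b @ a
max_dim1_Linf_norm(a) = 0.46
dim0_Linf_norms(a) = [0.41, 0.45, 0.46, 0.17]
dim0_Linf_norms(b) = [0.08, 0.05, 0.06, 0.3]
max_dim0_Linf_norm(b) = 0.3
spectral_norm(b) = 0.37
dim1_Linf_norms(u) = [0.01, 0.08, 0.03, 0.03]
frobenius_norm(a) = 0.83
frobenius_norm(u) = 0.12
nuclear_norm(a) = 1.47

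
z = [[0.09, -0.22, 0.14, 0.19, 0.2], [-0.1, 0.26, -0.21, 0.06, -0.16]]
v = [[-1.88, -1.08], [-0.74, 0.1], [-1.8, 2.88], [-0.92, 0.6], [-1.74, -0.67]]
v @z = [[-0.06, 0.13, -0.04, -0.42, -0.20], [-0.08, 0.19, -0.12, -0.13, -0.16], [-0.45, 1.14, -0.86, -0.17, -0.82], [-0.14, 0.36, -0.25, -0.14, -0.28], [-0.09, 0.21, -0.10, -0.37, -0.24]]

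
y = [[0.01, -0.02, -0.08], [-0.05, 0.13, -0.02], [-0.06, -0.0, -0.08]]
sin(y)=[[0.01,-0.02,-0.08], [-0.05,0.13,-0.02], [-0.06,-0.00,-0.08]]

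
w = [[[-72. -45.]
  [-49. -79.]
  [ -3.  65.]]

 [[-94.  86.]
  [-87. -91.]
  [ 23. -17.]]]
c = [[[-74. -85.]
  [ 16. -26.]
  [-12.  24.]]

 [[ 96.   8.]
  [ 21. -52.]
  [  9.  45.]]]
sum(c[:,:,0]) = 56.0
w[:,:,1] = [[-45.0, -79.0, 65.0], [86.0, -91.0, -17.0]]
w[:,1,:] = [[-49.0, -79.0], [-87.0, -91.0]]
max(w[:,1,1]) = -79.0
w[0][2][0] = -3.0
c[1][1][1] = -52.0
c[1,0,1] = 8.0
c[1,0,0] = 96.0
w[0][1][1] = -79.0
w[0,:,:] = [[-72.0, -45.0], [-49.0, -79.0], [-3.0, 65.0]]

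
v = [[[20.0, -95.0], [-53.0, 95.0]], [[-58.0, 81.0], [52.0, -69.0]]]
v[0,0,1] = -95.0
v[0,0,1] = -95.0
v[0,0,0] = 20.0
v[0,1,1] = 95.0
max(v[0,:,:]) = 95.0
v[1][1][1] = -69.0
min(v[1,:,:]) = -69.0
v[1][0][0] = -58.0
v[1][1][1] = -69.0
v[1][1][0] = 52.0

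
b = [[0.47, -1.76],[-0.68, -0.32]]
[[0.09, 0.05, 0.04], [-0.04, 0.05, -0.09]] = b @[[0.08, -0.05, 0.13], [-0.03, -0.04, 0.01]]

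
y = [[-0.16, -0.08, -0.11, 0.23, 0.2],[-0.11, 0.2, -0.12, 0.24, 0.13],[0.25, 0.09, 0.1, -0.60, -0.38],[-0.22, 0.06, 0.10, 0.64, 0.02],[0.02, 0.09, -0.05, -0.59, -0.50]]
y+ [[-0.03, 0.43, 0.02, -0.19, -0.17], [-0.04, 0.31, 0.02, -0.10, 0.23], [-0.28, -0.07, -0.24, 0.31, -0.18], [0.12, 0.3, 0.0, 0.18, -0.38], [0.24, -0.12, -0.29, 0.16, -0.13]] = [[-0.19,0.35,-0.09,0.04,0.03], [-0.15,0.51,-0.10,0.14,0.36], [-0.03,0.02,-0.14,-0.29,-0.56], [-0.1,0.36,0.1,0.82,-0.36], [0.26,-0.03,-0.34,-0.43,-0.63]]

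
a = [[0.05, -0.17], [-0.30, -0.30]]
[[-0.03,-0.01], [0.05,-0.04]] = a@[[-0.27, 0.03], [0.12, 0.09]]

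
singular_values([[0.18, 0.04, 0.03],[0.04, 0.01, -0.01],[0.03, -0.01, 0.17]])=[0.21, 0.15, 0.0]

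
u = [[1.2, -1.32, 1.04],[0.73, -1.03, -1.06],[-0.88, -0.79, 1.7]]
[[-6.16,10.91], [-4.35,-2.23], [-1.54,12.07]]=u @ [[-1.4,0.38], [3.32,-3.43], [-0.09,5.7]]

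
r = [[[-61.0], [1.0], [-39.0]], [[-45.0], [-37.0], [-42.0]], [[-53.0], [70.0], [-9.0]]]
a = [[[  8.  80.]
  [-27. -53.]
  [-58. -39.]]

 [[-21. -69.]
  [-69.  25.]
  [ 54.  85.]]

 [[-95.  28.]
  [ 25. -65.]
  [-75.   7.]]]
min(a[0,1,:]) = -53.0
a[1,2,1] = 85.0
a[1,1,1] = 25.0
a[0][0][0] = 8.0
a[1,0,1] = -69.0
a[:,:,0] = [[8.0, -27.0, -58.0], [-21.0, -69.0, 54.0], [-95.0, 25.0, -75.0]]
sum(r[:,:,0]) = -215.0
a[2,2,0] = -75.0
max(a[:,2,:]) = 85.0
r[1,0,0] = -45.0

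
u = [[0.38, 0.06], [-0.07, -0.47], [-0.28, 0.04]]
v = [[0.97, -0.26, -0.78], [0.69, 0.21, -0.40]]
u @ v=[[0.41, -0.09, -0.32],[-0.39, -0.08, 0.24],[-0.24, 0.08, 0.20]]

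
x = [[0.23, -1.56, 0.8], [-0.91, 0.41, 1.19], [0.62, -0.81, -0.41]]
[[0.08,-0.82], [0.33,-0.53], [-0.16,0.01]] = x @ [[-0.10,0.23], [0.03,0.36], [0.19,-0.39]]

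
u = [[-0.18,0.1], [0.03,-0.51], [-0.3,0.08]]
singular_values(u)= [0.54, 0.32]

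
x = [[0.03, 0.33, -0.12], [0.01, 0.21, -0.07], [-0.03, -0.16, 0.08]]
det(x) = 0.00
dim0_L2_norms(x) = [0.04, 0.42, 0.16]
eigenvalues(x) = [0.3, 0.01, 0.02]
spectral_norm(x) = 0.45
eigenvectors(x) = [[-0.77, -0.64, 0.12], [-0.46, -0.22, 0.34], [0.45, -0.74, 0.93]]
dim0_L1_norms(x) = [0.07, 0.7, 0.27]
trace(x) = 0.32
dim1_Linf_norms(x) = [0.33, 0.21, 0.16]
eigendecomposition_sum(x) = [[0.03,0.33,-0.12], [0.02,0.2,-0.07], [-0.02,-0.19,0.07]] + [[0.01, -0.01, 0.0],[0.00, -0.00, 0.00],[0.01, -0.01, 0.00]] + [[-0.00,  0.01,  0.00], [-0.01,  0.02,  0.0], [-0.02,  0.04,  0.01]]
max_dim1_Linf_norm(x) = 0.33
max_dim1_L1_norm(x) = 0.48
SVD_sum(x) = [[0.03, 0.33, -0.12], [0.02, 0.21, -0.08], [-0.02, -0.17, 0.06]] + [[-0.0, 0.00, 0.0],  [-0.01, 0.00, 0.01],  [-0.01, 0.01, 0.02]] + [[0.0,0.00,0.0], [-0.0,-0.00,-0.00], [0.00,0.00,0.00]]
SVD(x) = [[-0.78, -0.15, 0.61],[-0.49, -0.47, -0.73],[0.4, -0.87, 0.3]] @ diag([0.45329525223786465, 0.026758407424690718, 0.0027206489492113697]) @ [[-0.09, -0.93, 0.35], [0.63, -0.32, -0.7], [0.77, 0.16, 0.62]]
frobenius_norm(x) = 0.45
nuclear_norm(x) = 0.48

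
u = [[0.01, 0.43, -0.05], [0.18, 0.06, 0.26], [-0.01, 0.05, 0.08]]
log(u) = [[(-1.39+1.5j),(0.16-2.23j),1.56+1.87j],[0.04-0.96j,-1.19+1.42j,(0.25-1.19j)],[0.12+0.18j,0.01-0.27j,(-2.26+0.22j)]]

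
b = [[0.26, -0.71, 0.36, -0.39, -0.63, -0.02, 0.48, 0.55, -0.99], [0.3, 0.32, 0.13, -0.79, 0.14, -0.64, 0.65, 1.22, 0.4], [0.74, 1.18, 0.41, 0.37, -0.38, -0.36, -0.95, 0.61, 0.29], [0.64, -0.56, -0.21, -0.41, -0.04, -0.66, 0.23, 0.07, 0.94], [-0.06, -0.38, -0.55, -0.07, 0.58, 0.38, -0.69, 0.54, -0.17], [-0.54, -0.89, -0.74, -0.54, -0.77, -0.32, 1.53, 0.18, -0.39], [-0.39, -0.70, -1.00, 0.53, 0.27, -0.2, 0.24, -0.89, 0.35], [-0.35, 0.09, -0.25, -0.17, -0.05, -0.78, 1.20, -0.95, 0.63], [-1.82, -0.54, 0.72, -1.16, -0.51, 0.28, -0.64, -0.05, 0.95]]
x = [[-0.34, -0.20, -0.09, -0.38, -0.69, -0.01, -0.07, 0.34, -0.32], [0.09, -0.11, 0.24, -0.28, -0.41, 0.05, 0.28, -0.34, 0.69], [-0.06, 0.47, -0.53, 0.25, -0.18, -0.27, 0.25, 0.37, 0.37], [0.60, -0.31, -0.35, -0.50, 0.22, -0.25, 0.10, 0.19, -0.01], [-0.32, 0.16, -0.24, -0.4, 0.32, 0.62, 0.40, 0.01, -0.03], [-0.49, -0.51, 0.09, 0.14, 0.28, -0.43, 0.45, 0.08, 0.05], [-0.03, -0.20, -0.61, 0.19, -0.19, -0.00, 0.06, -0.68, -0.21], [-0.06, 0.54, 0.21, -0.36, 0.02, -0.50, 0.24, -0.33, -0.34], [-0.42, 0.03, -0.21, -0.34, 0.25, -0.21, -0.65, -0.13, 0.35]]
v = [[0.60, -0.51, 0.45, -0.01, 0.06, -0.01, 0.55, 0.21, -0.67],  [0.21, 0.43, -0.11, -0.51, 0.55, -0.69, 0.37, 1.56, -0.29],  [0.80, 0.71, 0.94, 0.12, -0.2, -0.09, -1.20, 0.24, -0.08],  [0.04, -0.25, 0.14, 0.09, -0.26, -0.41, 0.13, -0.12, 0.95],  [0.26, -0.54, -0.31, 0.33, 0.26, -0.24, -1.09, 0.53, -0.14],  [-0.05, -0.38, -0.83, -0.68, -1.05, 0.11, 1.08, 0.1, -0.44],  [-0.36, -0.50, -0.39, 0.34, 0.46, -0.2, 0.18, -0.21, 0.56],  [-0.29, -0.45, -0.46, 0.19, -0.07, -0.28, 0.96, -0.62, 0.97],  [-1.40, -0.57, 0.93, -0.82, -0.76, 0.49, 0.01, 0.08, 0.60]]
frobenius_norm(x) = 3.00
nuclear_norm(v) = 12.52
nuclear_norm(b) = 14.43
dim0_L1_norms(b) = [5.1, 5.37, 4.37, 4.43, 3.37, 3.64, 6.61, 5.06, 5.11]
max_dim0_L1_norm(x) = 2.84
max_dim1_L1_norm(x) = 2.75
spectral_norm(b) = 3.27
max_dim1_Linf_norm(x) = 0.69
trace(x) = -1.51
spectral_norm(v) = 3.00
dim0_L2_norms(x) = [1.01, 0.99, 1.0, 1.0, 1.0, 1.0, 1.0, 1.0, 1.0]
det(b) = 2.88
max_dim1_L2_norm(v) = 2.24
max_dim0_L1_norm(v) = 5.57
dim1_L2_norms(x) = [1.0, 1.0, 1.0, 0.99, 1.0, 1.0, 1.0, 1.0, 1.0]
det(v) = 0.00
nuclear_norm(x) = 9.00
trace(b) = 1.08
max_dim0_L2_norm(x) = 1.01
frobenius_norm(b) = 5.73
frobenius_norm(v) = 5.05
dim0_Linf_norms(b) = [1.82, 1.18, 1.0, 1.16, 0.77, 0.78, 1.53, 1.22, 0.99]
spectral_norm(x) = 1.01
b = v + x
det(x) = -1.00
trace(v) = 2.59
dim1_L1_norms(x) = [2.44, 2.49, 2.75, 2.53, 2.5, 2.52, 2.17, 2.6, 2.59]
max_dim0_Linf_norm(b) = 1.82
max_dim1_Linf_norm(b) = 1.82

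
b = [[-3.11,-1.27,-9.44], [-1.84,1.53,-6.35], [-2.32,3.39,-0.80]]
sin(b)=[[1.42, 2.71, -9.90], [-2.92, 9.50, -4.7], [-1.51, 1.14, 6.3]]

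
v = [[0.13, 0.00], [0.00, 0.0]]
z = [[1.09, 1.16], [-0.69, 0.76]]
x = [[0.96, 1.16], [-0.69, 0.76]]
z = v + x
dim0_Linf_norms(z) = [1.09, 1.16]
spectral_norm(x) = 1.52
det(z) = 1.63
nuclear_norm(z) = 2.62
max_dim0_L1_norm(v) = 0.13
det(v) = 0.00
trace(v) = 0.13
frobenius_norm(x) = 1.82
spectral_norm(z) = 1.60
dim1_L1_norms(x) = [2.12, 1.45]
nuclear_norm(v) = 0.13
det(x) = 1.53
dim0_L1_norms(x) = [1.65, 1.92]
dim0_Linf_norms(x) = [0.96, 1.16]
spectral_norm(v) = 0.13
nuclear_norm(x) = 2.53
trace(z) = 1.85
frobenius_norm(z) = 1.89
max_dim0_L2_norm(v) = 0.13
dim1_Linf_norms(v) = [0.13, 0.0]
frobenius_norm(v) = 0.13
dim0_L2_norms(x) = [1.18, 1.39]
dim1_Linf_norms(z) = [1.16, 0.76]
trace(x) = 1.72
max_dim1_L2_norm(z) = 1.59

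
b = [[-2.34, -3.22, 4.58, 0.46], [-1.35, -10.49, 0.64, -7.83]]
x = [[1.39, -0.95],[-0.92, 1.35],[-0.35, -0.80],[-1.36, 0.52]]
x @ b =[[-1.97, 5.49, 5.76, 8.08], [0.33, -11.2, -3.35, -10.99], [1.90, 9.52, -2.12, 6.1], [2.48, -1.08, -5.90, -4.7]]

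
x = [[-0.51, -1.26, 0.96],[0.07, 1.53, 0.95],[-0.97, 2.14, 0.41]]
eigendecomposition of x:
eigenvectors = [[(-0.79+0j), (-0.79-0j), -0.06+0.00j],[-0.06+0.23j, (-0.06-0.23j), 0.69+0.00j],[-0.05-0.56j, -0.05+0.56j, 0.72+0.00j]]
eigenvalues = [(-0.55+1.04j), (-0.55-1.04j), (2.52+0j)]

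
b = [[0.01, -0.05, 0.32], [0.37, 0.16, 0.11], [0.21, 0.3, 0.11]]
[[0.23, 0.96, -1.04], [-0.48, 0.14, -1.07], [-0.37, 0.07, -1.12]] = b@[[-1.23, -0.16, -1.14], [-0.62, -0.72, -1.66], [0.66, 2.88, -3.48]]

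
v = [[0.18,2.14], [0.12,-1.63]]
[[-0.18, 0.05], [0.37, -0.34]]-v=[[-0.36, -2.09], [0.25, 1.29]]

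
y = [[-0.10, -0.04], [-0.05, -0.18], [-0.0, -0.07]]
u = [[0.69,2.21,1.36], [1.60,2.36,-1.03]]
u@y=[[-0.18, -0.52], [-0.28, -0.42]]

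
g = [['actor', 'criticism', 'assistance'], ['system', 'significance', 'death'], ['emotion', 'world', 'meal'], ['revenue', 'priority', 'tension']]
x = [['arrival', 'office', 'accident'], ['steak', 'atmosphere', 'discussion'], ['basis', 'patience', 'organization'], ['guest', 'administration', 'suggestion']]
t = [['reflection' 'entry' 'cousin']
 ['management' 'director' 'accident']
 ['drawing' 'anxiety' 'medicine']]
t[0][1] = 'entry'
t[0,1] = 'entry'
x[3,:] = ['guest', 'administration', 'suggestion']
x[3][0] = 'guest'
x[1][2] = 'discussion'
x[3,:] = ['guest', 'administration', 'suggestion']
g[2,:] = ['emotion', 'world', 'meal']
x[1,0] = 'steak'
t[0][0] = 'reflection'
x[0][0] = 'arrival'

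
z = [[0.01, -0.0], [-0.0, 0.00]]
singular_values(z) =[0.01, 0.0]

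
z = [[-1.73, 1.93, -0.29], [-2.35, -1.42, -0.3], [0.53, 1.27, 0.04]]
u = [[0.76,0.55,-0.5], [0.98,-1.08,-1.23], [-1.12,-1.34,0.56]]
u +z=[[-0.97, 2.48, -0.79], [-1.37, -2.50, -1.53], [-0.59, -0.07, 0.60]]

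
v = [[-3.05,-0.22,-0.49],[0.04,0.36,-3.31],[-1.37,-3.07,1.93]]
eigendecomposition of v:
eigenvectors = [[-0.03, -0.83, -0.35], [-0.63, -0.36, 0.78], [0.78, -0.42, 0.51]]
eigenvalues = [4.46, -3.4, -1.83]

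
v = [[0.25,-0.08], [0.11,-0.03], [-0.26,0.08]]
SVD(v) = [[-0.66, 0.51],[-0.29, -0.85],[0.69, 0.13]] @ diag([0.39481468719721147, 0.004621988032015525]) @ [[-0.96, 0.30], [-0.30, -0.96]]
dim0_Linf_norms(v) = [0.26, 0.08]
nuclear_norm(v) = 0.40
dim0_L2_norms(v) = [0.38, 0.12]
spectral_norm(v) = 0.39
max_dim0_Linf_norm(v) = 0.26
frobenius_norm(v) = 0.39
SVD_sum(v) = [[0.25,  -0.08], [0.11,  -0.03], [-0.26,  0.08]] + [[-0.0, -0.0],[0.00, 0.00],[-0.00, -0.0]]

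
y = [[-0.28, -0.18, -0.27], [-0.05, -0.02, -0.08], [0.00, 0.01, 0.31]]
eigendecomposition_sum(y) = [[-0.28, -0.17, -0.14],[-0.05, -0.03, -0.02],[0.0, 0.0, 0.0]] + [[0.0, -0.01, -0.00], [-0.0, 0.01, 0.0], [0.0, -0.0, -0.0]] + [[0.0, -0.00, -0.12], [0.00, -0.0, -0.06], [-0.00, 0.01, 0.31]]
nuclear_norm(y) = 0.72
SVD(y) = [[-0.84, 0.53, -0.15], [-0.19, -0.02, 0.98], [0.51, 0.85, 0.12]] @ diag([0.4951316022273344, 0.20957903048543094, 0.011014828940093067]) @ [[0.49, 0.32, 0.81], [-0.70, -0.41, 0.59], [-0.52, 0.85, -0.02]]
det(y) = -0.00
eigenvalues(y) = [-0.31, 0.01, 0.31]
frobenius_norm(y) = 0.54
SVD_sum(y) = [[-0.2,-0.13,-0.33], [-0.05,-0.03,-0.08], [0.13,0.08,0.21]] + [[-0.08,-0.05,0.06], [0.0,0.00,-0.00], [-0.12,-0.07,0.1]] + [[0.0, -0.0, 0.0], [-0.01, 0.01, -0.0], [-0.0, 0.00, -0.0]]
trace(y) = 0.01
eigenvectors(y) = [[-0.99, 0.51, -0.37], [-0.17, -0.86, -0.17], [0.00, 0.03, 0.91]]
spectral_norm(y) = 0.50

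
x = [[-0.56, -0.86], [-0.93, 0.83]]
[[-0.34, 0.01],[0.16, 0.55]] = x@[[0.11,-0.38], [0.32,0.24]]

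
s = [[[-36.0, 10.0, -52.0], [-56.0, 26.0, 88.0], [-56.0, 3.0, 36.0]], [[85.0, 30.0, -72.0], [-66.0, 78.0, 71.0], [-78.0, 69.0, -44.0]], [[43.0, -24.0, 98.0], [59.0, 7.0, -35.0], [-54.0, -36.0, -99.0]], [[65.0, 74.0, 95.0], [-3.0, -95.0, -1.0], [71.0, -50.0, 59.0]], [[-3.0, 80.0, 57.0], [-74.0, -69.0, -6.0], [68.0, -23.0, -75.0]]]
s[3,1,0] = -3.0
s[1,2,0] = -78.0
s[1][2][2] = -44.0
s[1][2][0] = -78.0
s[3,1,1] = -95.0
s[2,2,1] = -36.0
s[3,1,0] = -3.0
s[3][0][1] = 74.0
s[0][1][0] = -56.0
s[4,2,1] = -23.0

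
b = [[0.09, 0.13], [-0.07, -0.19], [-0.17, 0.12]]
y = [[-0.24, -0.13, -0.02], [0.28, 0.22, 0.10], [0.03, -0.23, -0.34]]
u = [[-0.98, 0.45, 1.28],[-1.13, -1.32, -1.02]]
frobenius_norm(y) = 0.62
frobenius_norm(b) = 0.33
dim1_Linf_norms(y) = [0.24, 0.28, 0.34]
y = b @ u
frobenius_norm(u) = 2.62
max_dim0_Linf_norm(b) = 0.19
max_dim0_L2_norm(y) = 0.37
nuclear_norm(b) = 0.46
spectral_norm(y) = 0.52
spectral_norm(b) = 0.26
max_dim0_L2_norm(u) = 1.64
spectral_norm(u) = 2.11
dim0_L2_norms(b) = [0.2, 0.26]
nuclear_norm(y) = 0.86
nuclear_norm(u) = 3.66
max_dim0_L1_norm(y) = 0.58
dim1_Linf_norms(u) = [1.28, 1.32]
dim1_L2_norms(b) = [0.16, 0.2, 0.21]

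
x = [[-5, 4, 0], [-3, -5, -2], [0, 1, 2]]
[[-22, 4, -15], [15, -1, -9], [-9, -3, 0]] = x @ [[2, 0, 3], [-3, 1, 0], [-3, -2, 0]]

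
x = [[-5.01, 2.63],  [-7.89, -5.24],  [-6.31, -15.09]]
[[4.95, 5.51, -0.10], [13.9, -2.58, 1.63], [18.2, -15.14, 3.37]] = x@[[-1.33, -0.47, -0.08], [-0.65, 1.20, -0.19]]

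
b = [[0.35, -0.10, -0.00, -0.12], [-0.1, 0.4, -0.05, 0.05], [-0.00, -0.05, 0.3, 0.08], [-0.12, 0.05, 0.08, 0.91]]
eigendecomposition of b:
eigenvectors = [[0.21, -0.49, -0.56, 0.63], [-0.12, 0.8, -0.58, 0.15], [-0.11, -0.31, -0.6, -0.73], [-0.96, -0.17, 0.01, 0.20]]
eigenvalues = [0.95, 0.47, 0.25, 0.29]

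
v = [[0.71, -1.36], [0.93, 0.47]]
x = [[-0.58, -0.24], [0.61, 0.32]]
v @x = [[-1.24,-0.61], [-0.25,-0.07]]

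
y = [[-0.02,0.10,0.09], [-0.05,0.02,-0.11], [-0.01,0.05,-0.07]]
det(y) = -0.001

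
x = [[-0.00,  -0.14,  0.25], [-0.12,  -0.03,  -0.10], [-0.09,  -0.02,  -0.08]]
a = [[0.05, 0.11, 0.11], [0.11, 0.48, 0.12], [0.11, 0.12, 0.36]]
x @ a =[[0.01, -0.04, 0.07], [-0.02, -0.04, -0.05], [-0.02, -0.03, -0.04]]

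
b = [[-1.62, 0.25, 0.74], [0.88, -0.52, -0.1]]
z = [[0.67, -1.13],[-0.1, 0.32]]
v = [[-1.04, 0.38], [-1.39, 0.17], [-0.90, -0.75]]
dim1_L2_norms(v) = [1.11, 1.4, 1.17]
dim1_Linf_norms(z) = [1.13, 0.32]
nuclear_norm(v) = 2.81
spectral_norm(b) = 2.03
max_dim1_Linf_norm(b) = 1.62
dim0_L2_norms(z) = [0.68, 1.17]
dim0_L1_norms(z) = [0.77, 1.45]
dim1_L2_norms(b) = [1.8, 1.03]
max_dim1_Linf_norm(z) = 1.13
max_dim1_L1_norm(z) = 1.8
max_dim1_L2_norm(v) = 1.4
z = b @ v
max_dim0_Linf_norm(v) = 1.39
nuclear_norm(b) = 2.46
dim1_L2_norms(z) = [1.31, 0.34]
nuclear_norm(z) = 1.43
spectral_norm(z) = 1.35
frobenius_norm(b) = 2.07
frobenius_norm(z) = 1.36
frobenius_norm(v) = 2.14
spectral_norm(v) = 1.96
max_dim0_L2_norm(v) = 1.96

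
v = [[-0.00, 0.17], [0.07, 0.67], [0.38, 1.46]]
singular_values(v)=[1.66, 0.1]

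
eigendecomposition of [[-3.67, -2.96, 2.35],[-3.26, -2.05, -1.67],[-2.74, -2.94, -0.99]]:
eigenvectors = [[0.29,0.23,0.6], [0.68,-0.65,-0.75], [0.68,-0.72,0.27]]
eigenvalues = [-5.11, -2.74, 1.14]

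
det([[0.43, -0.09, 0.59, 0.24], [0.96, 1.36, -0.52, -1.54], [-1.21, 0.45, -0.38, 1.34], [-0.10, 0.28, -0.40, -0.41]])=-0.074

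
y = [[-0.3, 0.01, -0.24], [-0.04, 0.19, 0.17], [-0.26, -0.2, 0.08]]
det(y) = -0.03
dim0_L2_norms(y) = [0.4, 0.28, 0.3]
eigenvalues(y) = [(-0.42+0j), (0.19+0.18j), (0.19-0.18j)]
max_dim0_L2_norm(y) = 0.4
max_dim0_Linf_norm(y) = 0.3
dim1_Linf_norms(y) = [0.3, 0.19, 0.26]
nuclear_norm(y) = 0.96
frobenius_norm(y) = 0.57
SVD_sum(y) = [[-0.30, -0.12, -0.14], [0.08, 0.03, 0.04], [-0.22, -0.09, -0.1]] + [[0.04, 0.05, -0.12], [-0.02, -0.03, 0.08], [-0.06, -0.08, 0.19]] + [[-0.04, 0.08, 0.02], [-0.10, 0.19, 0.05], [0.02, -0.03, -0.01]]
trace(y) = -0.03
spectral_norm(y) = 0.44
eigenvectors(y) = [[0.90+0.00j, (-0.09-0.29j), (-0.09+0.29j)], [(-0.06+0j), (0.69+0j), (0.69-0j)], [0.44+0.00j, -0.00+0.65j, -0.00-0.65j]]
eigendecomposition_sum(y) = [[-0.35-0.00j, -0.04+0.00j, (-0.15+0j)], [(0.02+0j), -0j, (0.01-0j)], [(-0.17-0j), -0.02+0.00j, -0.07+0.00j]] + [[(0.02+0.01j), 0.03-0.05j, -0.04-0.02j], [(-0.03+0.05j), 0.09+0.09j, 0.08-0.08j], [-0.04-0.03j, (-0.09+0.09j), (0.08+0.08j)]] + [[(0.02-0.01j), 0.03+0.05j, (-0.04+0.02j)], [-0.03-0.05j, 0.09-0.09j, 0.08+0.08j], [(-0.04+0.03j), (-0.09-0.09j), (0.08-0.08j)]]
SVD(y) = [[-0.79,-0.50,0.37],[0.22,0.32,0.92],[-0.58,0.81,-0.14]] @ diag([0.4438220596247117, 0.27066513736648434, 0.24096133051770144]) @ [[0.85, 0.34, 0.41],[-0.27, -0.39, 0.88],[-0.46, 0.86, 0.24]]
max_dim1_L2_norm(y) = 0.38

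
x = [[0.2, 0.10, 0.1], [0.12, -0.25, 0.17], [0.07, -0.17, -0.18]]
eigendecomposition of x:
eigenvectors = [[0.96+0.00j, 0.22-0.07j, 0.22+0.07j], [0.26+0.00j, -0.13+0.63j, -0.13-0.63j], [(0.06+0j), -0.73+0.00j, (-0.73-0j)]]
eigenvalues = [(0.23+0j), (-0.23+0.15j), (-0.23-0.15j)]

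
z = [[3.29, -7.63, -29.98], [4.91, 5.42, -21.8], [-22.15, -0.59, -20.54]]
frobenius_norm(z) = 49.09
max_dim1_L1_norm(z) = 43.28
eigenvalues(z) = [(-38.38+0j), (13.27+6.48j), (13.27-6.48j)]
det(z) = -8374.72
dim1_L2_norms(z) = [31.11, 22.99, 30.21]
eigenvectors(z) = [[(0.59+0j), -0.29-0.34j, -0.29+0.34j], [(0.3+0j), (-0.84+0j), (-0.84-0j)], [(0.75+0j), (0.24+0.18j), (0.24-0.18j)]]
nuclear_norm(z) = 73.80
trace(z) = -11.83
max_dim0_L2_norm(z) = 42.38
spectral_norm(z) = 43.03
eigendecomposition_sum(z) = [[-10.88+0.00j, -2.18+0.00j, -20.95+0.00j], [(-5.6+0j), -1.12+0.00j, (-10.78+0j)], [-13.70+0.00j, -2.74+0.00j, (-26.37+0j)]] + [[7.09-2.45j,-2.73+4.63j,-4.51+0.05j], [(5.25-13.21j),3.27+9.64j,(-5.51+6.55j)], [-4.23+2.64j,(1.08-3.4j),2.92-0.71j]] + [[7.09+2.45j,-2.73-4.63j,(-4.51-0.05j)], [(5.25+13.21j),3.27-9.64j,(-5.51-6.55j)], [-4.23-2.64j,(1.08+3.4j),(2.92+0.71j)]]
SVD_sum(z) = [[-5.42, -2.04, -28.73], [-3.72, -1.40, -19.69], [-4.49, -1.69, -23.79]] + [[8.76, -0.19, -1.64], [8.57, -0.18, -1.60], [-17.66, 0.38, 3.31]] + [[-0.04,  -5.4,  0.39],[0.06,  7.00,  -0.51],[0.01,  0.72,  -0.05]]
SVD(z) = [[0.68, -0.41, 0.61], [0.47, -0.40, -0.79], [0.56, 0.82, -0.08]] @ diag([43.031573643908374, 21.876170857236538, 8.896342976408155]) @ [[-0.19, -0.07, -0.98], [-0.98, 0.02, 0.18], [-0.01, -1.00, 0.07]]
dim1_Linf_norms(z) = [29.98, 21.8, 22.15]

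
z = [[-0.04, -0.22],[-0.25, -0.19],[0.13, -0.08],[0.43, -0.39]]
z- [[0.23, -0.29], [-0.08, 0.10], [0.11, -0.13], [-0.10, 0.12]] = [[-0.27, 0.07], [-0.17, -0.29], [0.02, 0.05], [0.53, -0.51]]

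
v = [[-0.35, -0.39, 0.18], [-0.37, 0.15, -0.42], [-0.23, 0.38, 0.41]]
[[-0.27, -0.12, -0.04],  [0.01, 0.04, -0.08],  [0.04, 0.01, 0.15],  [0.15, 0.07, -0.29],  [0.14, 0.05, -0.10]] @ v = [[0.15, 0.07, -0.01], [0.00, -0.03, -0.05], [-0.05, 0.04, 0.06], [-0.01, -0.16, -0.12], [-0.04, -0.09, -0.04]]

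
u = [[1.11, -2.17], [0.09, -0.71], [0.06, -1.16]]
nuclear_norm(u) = 3.23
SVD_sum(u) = [[0.9, -2.25], [0.26, -0.64], [0.41, -1.02]] + [[0.21, 0.08],[-0.17, -0.07],[-0.35, -0.14]]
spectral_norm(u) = 2.75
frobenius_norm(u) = 2.79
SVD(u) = [[-0.88, 0.47], [-0.25, -0.38], [-0.4, -0.8]] @ diag([2.75295744426392, 0.47289037849364984]) @ [[-0.37,0.93], [0.93,0.37]]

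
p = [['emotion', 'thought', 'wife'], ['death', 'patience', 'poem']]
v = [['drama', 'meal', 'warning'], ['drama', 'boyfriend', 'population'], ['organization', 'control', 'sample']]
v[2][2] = 'sample'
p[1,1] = 'patience'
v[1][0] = 'drama'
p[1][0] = 'death'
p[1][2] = 'poem'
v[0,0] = 'drama'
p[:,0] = ['emotion', 'death']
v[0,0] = 'drama'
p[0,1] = 'thought'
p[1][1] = 'patience'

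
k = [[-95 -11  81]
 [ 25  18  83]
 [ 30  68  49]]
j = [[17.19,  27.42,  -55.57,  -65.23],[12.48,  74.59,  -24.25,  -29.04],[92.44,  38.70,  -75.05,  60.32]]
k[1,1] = 18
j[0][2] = -55.57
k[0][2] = 81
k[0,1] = -11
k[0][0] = -95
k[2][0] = 30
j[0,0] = 17.19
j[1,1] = 74.59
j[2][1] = 38.7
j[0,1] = 27.42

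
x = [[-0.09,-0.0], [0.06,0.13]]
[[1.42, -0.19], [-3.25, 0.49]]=x @[[-15.81, 2.14], [-17.72, 2.78]]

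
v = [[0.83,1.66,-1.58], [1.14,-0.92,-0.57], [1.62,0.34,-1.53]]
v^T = [[0.83, 1.14, 1.62], [1.66, -0.92, 0.34], [-1.58, -0.57, -1.53]]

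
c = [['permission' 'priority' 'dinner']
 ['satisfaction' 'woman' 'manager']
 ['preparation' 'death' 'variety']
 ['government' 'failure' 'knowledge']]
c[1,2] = 'manager'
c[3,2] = 'knowledge'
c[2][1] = 'death'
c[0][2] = 'dinner'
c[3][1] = 'failure'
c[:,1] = ['priority', 'woman', 'death', 'failure']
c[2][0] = 'preparation'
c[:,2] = ['dinner', 'manager', 'variety', 'knowledge']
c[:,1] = ['priority', 'woman', 'death', 'failure']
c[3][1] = 'failure'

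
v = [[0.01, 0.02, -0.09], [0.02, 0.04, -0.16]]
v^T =[[0.01, 0.02], [0.02, 0.04], [-0.09, -0.16]]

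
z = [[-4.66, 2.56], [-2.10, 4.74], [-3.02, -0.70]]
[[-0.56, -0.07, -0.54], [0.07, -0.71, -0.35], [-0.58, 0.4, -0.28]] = z @ [[0.17, -0.09, 0.1], [0.09, -0.19, -0.03]]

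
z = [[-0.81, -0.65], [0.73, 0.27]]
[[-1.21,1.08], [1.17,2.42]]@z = [[1.77,1.08], [0.82,-0.11]]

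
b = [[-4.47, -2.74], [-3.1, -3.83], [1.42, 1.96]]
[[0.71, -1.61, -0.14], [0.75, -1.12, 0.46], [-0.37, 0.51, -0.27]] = b@[[-0.08, 0.36, 0.21], [-0.13, -0.00, -0.29]]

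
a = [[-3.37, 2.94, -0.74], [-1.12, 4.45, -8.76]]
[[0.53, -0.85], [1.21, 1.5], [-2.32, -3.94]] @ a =[[-0.83, -2.22, 7.05], [-5.76, 10.23, -14.04], [12.23, -24.35, 36.23]]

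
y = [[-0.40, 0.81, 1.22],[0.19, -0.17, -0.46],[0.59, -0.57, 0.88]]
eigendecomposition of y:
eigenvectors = [[0.5, 0.88, -0.76], [-0.19, -0.32, -0.65], [0.85, -0.34, 0.1]]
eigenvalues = [1.36, -1.17, 0.13]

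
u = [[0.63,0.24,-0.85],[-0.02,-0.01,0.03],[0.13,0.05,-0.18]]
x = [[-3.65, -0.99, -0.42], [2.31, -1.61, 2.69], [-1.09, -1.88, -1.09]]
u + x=[[-3.02, -0.75, -1.27], [2.29, -1.62, 2.72], [-0.96, -1.83, -1.27]]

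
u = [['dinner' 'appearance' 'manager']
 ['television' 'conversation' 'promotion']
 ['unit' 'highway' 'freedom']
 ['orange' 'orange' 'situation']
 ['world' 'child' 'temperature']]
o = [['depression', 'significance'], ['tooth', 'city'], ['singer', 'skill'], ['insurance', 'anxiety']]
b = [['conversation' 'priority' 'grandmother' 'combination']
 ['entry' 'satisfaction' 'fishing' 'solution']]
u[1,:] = ['television', 'conversation', 'promotion']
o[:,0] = ['depression', 'tooth', 'singer', 'insurance']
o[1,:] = ['tooth', 'city']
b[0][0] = 'conversation'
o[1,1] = 'city'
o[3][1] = 'anxiety'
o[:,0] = ['depression', 'tooth', 'singer', 'insurance']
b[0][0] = 'conversation'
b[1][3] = 'solution'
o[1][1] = 'city'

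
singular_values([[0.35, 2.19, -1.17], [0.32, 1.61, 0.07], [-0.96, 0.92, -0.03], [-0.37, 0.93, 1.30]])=[3.06, 1.78, 0.96]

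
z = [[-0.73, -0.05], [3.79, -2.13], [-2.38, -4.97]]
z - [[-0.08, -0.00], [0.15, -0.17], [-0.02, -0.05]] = [[-0.65, -0.05], [3.64, -1.96], [-2.36, -4.92]]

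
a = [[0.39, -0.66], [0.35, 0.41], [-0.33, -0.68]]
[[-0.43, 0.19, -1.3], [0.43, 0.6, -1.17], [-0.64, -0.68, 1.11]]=a @ [[0.28, 1.21, -3.34], [0.81, 0.42, -0.01]]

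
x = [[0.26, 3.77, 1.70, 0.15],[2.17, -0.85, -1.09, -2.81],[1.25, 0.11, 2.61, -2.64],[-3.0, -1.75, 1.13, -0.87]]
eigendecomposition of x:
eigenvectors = [[-0.52+0.00j, -0.30+0.00j, 0.67+0.00j, (0.67-0j)],[(-0.15+0j), (0.24+0j), -0.51+0.20j, (-0.51-0.2j)],[(-0.82+0j), (-0.91+0j), -0.04+0.16j, -0.04-0.16j],[(0.18+0j), (-0.16+0j), 0.31+0.36j, 0.31-0.36j]]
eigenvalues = [(4.01+0j), (2.52+0j), (-2.69+1.62j), (-2.69-1.62j)]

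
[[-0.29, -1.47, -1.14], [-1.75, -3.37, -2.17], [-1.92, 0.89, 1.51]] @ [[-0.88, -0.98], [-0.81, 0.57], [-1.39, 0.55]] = [[3.03, -1.18], [7.29, -1.40], [-1.13, 3.22]]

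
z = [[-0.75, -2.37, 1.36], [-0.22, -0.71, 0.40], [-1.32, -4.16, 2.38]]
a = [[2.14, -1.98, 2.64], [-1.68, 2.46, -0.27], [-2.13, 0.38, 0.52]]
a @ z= [[-4.65,-14.65,8.4], [1.08,3.36,-1.94], [0.83,2.62,-1.51]]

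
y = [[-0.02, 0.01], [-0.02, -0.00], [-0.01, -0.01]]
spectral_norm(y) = 0.03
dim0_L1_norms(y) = [0.05, 0.02]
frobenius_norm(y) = 0.03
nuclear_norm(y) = 0.04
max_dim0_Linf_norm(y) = 0.02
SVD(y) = [[-0.70, 0.52], [-0.66, -0.20], [-0.28, -0.83]] @ diag([0.03023252378588374, 0.013637980258673715]) @ [[0.99, -0.14],[0.14, 0.99]]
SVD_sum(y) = [[-0.02, 0.00], [-0.02, 0.0], [-0.01, 0.0]] + [[0.0, 0.01], [-0.0, -0.00], [-0.00, -0.01]]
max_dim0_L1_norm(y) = 0.05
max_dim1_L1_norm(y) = 0.03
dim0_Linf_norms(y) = [0.02, 0.01]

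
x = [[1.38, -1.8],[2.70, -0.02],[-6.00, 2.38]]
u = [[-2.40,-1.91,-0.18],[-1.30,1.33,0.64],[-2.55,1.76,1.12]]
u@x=[[-7.39, 3.93], [-2.04, 3.84], [-5.49, 7.22]]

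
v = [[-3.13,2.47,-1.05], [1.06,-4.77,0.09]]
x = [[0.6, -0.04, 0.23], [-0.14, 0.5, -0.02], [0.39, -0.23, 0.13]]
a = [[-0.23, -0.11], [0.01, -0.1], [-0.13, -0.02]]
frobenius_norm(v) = 6.39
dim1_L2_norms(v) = [4.12, 4.89]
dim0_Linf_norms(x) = [0.6, 0.5, 0.23]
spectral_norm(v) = 6.00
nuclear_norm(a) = 0.39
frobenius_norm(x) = 0.95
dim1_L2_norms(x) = [0.64, 0.52, 0.47]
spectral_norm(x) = 0.83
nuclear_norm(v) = 8.21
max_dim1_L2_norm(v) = 4.89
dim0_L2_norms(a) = [0.26, 0.15]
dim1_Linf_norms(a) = [0.23, 0.1, 0.13]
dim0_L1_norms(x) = [1.13, 0.77, 0.38]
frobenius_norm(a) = 0.30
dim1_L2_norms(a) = [0.25, 0.1, 0.13]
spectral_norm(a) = 0.29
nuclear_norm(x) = 1.30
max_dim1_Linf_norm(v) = 4.77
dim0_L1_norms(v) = [4.19, 7.24, 1.14]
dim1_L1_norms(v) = [6.65, 5.92]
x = a @ v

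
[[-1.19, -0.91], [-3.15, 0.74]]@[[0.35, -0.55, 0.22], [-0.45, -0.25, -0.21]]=[[-0.01, 0.88, -0.07], [-1.44, 1.55, -0.85]]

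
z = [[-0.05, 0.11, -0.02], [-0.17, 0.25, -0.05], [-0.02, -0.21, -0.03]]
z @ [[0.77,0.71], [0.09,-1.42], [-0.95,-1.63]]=[[-0.01,-0.16], [-0.06,-0.39], [-0.01,0.33]]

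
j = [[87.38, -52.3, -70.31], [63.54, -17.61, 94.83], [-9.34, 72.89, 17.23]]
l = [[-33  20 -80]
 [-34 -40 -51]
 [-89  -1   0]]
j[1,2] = 94.83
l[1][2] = -51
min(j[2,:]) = -9.34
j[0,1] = -52.3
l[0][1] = 20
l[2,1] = -1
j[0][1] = -52.3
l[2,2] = 0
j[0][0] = 87.38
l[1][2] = -51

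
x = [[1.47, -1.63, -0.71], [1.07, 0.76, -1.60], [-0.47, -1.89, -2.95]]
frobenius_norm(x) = 4.70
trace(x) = -0.72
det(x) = -12.93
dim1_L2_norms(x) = [2.31, 2.07, 3.53]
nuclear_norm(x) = 7.56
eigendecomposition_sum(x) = [[0.74+0.59j, (-0.65+0.66j), (0.03-0.34j)],[0.54-0.66j, 0.59+0.59j, -0.31-0.03j],[(-0.23+0.28j), -0.25-0.26j, (0.13+0.01j)]] + [[(0.74-0.59j), -0.65-0.66j, 0.03+0.34j], [(0.54+0.66j), 0.59-0.59j, -0.31+0.03j], [-0.23-0.28j, (-0.25+0.26j), (0.13-0.01j)]] + [[(-0+0j),(-0.33+0j),(-0.76+0j)], [(-0+0j),(-0.42+0j),(-0.98+0j)], [(-0.01+0j),-1.38+0.00j,-3.21+0.00j]]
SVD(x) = [[-0.42, 0.23, 0.88],  [-0.27, 0.89, -0.36],  [-0.87, -0.39, -0.31]] @ diag([3.9407447141171126, 1.8577501423487046, 1.766124431279236]) @ [[-0.13,0.54,0.83], [0.79,0.56,-0.24], [0.59,-0.63,0.5]]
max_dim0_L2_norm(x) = 3.43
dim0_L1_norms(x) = [3.01, 4.28, 5.26]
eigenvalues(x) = [(1.46+1.19j), (1.46-1.19j), (-3.64+0j)]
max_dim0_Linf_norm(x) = 2.95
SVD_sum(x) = [[0.21, -0.89, -1.38], [0.13, -0.57, -0.88], [0.43, -1.84, -2.85]] + [[0.34, 0.24, -0.1], [1.32, 0.92, -0.40], [-0.57, -0.40, 0.17]] + [[0.92, -0.98, 0.77], [-0.38, 0.41, -0.32], [-0.33, 0.35, -0.27]]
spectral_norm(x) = 3.94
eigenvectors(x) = [[0.71+0.00j,(0.71-0j),0.22+0.00j], [0.01-0.64j,0.01+0.64j,0.29+0.00j], [(-0+0.28j),(-0-0.28j),0.93+0.00j]]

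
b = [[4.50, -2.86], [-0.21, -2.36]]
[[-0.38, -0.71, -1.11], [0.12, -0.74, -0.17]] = b@[[-0.11, 0.04, -0.19], [-0.04, 0.31, 0.09]]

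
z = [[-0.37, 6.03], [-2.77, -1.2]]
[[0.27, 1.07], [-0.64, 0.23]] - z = [[0.64, -4.96], [2.13, 1.43]]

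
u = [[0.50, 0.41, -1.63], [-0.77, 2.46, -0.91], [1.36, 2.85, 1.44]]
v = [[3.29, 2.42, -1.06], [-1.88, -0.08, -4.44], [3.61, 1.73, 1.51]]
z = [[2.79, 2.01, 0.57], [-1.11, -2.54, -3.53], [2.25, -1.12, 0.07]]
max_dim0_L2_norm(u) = 3.79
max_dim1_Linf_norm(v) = 4.44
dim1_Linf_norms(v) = [3.29, 4.44, 3.61]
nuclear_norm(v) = 10.85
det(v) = -3.90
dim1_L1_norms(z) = [5.37, 7.18, 3.44]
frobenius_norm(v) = 7.70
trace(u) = 4.40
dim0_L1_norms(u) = [2.63, 5.72, 3.98]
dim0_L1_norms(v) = [8.78, 4.23, 7.01]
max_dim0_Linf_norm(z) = 3.53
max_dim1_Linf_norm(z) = 3.53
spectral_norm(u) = 3.87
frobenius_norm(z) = 6.21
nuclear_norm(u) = 7.59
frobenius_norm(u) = 4.75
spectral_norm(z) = 5.23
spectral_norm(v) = 6.35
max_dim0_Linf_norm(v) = 4.44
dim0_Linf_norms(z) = [2.79, 2.54, 3.53]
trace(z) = 0.32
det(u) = 12.05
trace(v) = 4.72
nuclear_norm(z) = 9.72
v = u + z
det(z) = -23.37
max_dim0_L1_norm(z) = 6.15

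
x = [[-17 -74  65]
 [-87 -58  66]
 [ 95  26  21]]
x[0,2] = 65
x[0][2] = 65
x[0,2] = 65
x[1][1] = -58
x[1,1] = -58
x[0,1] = -74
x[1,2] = 66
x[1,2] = 66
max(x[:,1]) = 26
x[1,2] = 66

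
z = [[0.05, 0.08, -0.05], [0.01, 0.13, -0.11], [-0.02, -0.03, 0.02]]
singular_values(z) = [0.2, 0.04, 0.0]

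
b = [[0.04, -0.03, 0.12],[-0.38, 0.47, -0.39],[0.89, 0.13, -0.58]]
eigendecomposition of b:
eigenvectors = [[0.15,0.25,-0.05], [-0.27,0.86,1.00], [-0.95,0.45,0.08]]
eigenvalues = [-0.68, 0.15, 0.46]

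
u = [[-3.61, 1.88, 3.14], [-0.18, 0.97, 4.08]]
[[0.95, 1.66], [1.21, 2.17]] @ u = [[-3.73, 3.4, 9.76],[-4.76, 4.38, 12.65]]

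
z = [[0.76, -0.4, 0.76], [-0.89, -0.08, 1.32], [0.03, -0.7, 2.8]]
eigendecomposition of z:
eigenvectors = [[0.26, 0.47, 0.3],[0.94, -0.82, 0.35],[0.23, -0.32, 0.89]]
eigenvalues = [-0.0, 0.94, 2.54]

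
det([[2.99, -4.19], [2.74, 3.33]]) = 21.437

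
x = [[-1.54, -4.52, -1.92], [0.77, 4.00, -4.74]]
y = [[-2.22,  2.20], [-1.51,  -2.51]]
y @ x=[[5.11, 18.83, -6.17], [0.39, -3.21, 14.80]]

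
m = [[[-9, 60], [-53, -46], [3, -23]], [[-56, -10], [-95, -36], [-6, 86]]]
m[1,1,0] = -95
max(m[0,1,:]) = -46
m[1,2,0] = -6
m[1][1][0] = -95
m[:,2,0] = [3, -6]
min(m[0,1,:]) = -53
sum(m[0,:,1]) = -9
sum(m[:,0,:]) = -15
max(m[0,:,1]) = 60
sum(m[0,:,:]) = -68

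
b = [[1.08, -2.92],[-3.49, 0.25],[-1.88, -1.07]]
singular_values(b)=[4.17, 3.03]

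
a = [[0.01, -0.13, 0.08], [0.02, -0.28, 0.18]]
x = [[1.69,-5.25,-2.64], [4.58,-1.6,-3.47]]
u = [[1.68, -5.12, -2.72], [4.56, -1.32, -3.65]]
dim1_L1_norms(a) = [0.22, 0.48]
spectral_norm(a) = 0.37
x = a + u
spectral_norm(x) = 7.86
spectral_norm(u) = 7.78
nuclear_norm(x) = 11.20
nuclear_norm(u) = 11.21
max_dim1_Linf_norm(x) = 5.25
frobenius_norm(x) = 8.54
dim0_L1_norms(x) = [6.27, 6.85, 6.11]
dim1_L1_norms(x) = [9.58, 9.65]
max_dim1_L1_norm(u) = 9.53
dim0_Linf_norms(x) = [4.58, 5.25, 3.47]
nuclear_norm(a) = 0.37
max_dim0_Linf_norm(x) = 5.25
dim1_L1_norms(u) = [9.52, 9.53]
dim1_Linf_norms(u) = [5.12, 4.56]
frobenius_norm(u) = 8.50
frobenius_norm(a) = 0.37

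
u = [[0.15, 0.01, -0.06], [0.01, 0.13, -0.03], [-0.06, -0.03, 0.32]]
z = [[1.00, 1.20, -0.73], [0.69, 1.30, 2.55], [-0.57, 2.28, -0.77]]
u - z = [[-0.85, -1.19, 0.67], [-0.68, -1.17, -2.58], [0.51, -2.31, 1.09]]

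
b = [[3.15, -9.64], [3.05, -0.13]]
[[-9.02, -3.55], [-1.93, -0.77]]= b@[[-0.6,-0.24], [0.74,0.29]]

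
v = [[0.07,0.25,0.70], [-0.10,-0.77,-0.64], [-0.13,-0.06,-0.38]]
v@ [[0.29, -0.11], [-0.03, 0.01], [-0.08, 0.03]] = [[-0.04, 0.02], [0.05, -0.02], [-0.01, 0.0]]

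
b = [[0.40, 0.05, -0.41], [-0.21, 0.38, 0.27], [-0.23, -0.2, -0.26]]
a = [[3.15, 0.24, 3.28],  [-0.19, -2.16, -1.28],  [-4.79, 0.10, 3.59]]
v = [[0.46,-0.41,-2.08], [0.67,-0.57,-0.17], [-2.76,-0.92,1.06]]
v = a @ b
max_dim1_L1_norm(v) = 4.74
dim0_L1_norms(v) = [3.89, 1.9, 3.31]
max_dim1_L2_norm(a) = 5.99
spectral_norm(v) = 3.37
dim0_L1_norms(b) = [0.84, 0.63, 0.94]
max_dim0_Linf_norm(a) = 4.79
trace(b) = 0.52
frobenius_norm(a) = 7.93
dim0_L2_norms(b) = [0.51, 0.43, 0.56]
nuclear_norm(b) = 1.39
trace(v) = 0.95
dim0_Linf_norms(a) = [4.79, 2.16, 3.59]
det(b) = -0.08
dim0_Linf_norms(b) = [0.4, 0.38, 0.41]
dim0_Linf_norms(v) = [2.76, 0.92, 2.08]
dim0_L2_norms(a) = [5.74, 2.18, 5.03]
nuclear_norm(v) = 5.88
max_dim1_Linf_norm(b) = 0.41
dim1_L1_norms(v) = [2.95, 1.41, 4.74]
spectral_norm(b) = 0.70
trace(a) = 4.58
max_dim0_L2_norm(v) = 2.88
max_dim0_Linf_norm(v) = 2.76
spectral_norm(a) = 6.07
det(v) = 4.30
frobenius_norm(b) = 0.87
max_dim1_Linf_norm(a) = 4.79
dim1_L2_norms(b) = [0.57, 0.51, 0.4]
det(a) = -56.39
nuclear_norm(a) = 12.75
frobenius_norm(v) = 3.89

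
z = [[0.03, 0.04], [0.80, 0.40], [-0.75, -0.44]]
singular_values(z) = [1.25, 0.05]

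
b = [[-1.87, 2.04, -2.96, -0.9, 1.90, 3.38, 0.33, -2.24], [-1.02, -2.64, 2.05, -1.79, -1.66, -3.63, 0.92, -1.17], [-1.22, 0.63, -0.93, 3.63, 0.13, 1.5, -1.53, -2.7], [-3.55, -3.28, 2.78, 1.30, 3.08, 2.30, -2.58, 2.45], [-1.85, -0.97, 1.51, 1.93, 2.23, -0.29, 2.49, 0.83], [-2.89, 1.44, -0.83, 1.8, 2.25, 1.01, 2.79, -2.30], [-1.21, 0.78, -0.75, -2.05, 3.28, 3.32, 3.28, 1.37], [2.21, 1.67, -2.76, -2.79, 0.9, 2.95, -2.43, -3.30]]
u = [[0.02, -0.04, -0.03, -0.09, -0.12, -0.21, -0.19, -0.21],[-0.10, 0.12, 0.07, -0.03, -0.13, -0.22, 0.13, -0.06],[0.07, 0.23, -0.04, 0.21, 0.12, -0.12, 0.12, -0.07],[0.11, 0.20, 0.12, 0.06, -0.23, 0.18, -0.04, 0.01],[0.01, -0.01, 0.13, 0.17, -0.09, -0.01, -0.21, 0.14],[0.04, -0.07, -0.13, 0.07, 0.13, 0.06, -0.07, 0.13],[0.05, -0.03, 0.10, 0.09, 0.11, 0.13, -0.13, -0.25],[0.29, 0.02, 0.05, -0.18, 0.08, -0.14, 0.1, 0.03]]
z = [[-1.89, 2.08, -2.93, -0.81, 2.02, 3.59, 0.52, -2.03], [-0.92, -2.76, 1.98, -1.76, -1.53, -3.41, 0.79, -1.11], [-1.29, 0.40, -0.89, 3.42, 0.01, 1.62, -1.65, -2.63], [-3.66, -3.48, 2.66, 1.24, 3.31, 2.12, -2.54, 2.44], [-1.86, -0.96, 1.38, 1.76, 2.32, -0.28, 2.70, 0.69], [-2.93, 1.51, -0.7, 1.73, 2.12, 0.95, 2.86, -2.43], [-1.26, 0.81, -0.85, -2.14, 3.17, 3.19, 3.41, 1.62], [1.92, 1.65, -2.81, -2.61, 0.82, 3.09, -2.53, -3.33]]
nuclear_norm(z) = 40.01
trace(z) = -0.95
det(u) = -0.00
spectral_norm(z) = 10.48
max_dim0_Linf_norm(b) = 3.63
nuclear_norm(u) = 2.62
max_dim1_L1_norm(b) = 21.32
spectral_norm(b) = 10.51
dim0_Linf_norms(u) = [0.29, 0.23, 0.13, 0.21, 0.23, 0.22, 0.21, 0.25]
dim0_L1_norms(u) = [0.69, 0.72, 0.67, 0.9, 1.01, 1.07, 0.99, 0.9]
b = u + z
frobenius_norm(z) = 17.48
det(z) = -8968.98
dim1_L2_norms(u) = [0.39, 0.34, 0.39, 0.4, 0.34, 0.27, 0.36, 0.4]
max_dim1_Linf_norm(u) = 0.29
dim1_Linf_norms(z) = [3.59, 3.41, 3.42, 3.66, 2.7, 2.93, 3.41, 3.33]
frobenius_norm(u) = 1.02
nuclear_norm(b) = 39.95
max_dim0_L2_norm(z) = 7.23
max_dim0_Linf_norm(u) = 0.29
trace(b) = -0.92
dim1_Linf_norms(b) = [3.38, 3.63, 3.63, 3.55, 2.49, 2.89, 3.32, 3.3]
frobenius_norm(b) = 17.48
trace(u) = 0.03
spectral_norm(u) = 0.51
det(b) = -7147.72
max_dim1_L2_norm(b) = 7.76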